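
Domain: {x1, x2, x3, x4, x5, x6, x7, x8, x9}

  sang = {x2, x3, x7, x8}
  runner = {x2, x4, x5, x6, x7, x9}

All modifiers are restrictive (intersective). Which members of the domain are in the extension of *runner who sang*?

{x2, x7}

⟦who sang⟧ = ⟦sang⟧ = {x2, x3, x7, x8}
⟦runner⟧ = {x2, x4, x5, x6, x7, x9}
… ∩ ⟦who sang⟧ = {x2, x4, x5, x6, x7, x9} ∩ {x2, x3, x7, x8} = {x2, x7}
So ⟦runner who sang⟧ = {x2, x7}.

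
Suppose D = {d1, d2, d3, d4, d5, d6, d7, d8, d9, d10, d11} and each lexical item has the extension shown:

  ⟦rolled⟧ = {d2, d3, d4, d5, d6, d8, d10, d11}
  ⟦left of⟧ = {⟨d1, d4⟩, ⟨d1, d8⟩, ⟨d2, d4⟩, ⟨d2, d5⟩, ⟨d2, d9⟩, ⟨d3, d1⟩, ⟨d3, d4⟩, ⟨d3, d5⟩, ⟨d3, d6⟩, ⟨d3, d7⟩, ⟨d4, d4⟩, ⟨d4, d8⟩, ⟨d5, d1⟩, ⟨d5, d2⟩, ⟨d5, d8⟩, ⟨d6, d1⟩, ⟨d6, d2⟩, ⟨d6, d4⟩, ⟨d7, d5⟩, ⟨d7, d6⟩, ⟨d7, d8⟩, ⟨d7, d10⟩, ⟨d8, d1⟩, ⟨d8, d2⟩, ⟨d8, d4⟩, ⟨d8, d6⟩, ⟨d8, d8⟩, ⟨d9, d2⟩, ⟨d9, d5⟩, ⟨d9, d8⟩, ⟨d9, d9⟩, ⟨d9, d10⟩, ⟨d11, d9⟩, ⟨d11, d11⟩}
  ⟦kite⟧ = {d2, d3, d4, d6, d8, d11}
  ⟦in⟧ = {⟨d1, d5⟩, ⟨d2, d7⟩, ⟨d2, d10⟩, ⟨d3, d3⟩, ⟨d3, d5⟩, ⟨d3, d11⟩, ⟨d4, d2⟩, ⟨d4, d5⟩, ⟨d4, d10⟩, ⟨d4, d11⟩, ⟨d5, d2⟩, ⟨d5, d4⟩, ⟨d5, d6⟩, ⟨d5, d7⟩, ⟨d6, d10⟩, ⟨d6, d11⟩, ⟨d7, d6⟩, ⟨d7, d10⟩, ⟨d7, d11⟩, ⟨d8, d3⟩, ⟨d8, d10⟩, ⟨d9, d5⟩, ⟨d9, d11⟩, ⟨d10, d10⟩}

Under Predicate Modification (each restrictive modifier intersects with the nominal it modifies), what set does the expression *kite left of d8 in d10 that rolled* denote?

{d4, d8}

⟦left of d8⟧ = {x : ⟨x, d8⟩ ∈ ⟦left of⟧} = {d1, d4, d5, d7, d8, d9}
⟦in d10⟧ = {x : ⟨x, d10⟩ ∈ ⟦in⟧} = {d2, d4, d6, d7, d8, d10}
⟦that rolled⟧ = ⟦rolled⟧ = {d2, d3, d4, d5, d6, d8, d10, d11}
⟦kite⟧ = {d2, d3, d4, d6, d8, d11}
… ∩ ⟦left of d8⟧ = {d2, d3, d4, d6, d8, d11} ∩ {d1, d4, d5, d7, d8, d9} = {d4, d8}
… ∩ ⟦in d10⟧ = {d4, d8} ∩ {d2, d4, d6, d7, d8, d10} = {d4, d8}
… ∩ ⟦that rolled⟧ = {d4, d8} ∩ {d2, d3, d4, d5, d6, d8, d10, d11} = {d4, d8}
So ⟦kite left of d8 in d10 that rolled⟧ = {d4, d8}.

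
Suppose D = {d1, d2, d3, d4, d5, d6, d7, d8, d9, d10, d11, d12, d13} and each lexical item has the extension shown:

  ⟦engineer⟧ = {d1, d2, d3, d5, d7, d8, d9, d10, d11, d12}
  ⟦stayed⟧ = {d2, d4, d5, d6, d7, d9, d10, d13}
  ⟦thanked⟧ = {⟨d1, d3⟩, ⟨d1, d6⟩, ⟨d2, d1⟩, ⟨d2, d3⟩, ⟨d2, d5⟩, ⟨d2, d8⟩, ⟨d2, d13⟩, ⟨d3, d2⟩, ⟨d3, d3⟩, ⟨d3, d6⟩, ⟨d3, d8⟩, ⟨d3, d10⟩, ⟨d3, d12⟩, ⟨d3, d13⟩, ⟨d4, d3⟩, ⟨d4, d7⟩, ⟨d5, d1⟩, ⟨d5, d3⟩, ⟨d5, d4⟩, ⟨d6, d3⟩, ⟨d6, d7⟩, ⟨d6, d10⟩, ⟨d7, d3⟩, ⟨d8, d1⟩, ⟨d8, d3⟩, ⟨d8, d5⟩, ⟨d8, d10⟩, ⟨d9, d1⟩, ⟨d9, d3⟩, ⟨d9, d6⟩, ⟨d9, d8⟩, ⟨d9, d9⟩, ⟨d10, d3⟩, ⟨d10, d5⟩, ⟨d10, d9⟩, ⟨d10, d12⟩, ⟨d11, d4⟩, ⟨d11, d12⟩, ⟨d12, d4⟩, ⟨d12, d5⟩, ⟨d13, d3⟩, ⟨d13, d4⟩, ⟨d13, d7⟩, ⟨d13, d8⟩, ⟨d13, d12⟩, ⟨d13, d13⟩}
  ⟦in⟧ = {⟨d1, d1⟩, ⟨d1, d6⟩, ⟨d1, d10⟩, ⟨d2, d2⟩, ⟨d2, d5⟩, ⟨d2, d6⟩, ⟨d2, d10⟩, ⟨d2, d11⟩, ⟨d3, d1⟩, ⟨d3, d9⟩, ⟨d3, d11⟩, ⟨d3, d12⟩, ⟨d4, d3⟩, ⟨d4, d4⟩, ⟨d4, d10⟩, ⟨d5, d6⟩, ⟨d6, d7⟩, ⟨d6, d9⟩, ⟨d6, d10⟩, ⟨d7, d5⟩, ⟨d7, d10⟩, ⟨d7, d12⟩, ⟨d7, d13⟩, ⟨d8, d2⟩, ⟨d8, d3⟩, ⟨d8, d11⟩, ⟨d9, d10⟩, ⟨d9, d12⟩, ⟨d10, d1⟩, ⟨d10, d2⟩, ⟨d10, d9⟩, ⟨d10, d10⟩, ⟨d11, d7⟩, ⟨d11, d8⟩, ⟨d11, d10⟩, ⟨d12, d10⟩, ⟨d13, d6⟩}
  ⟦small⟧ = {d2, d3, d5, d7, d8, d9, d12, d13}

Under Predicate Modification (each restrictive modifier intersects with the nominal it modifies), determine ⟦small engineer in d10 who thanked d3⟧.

⟦in d10⟧ = {x : ⟨x, d10⟩ ∈ ⟦in⟧} = {d1, d2, d4, d6, d7, d9, d10, d11, d12}
⟦who thanked d3⟧ = {x : ⟨x, d3⟩ ∈ ⟦thanked⟧} = {d1, d2, d3, d4, d5, d6, d7, d8, d9, d10, d13}
⟦engineer⟧ = {d1, d2, d3, d5, d7, d8, d9, d10, d11, d12}
… ∩ ⟦in d10⟧ = {d1, d2, d3, d5, d7, d8, d9, d10, d11, d12} ∩ {d1, d2, d4, d6, d7, d9, d10, d11, d12} = {d1, d2, d7, d9, d10, d11, d12}
… ∩ ⟦who thanked d3⟧ = {d1, d2, d7, d9, d10, d11, d12} ∩ {d1, d2, d3, d4, d5, d6, d7, d8, d9, d10, d13} = {d1, d2, d7, d9, d10}
… ∩ ⟦small⟧ = {d1, d2, d7, d9, d10} ∩ {d2, d3, d5, d7, d8, d9, d12, d13} = {d2, d7, d9}
So ⟦small engineer in d10 who thanked d3⟧ = {d2, d7, d9}.

{d2, d7, d9}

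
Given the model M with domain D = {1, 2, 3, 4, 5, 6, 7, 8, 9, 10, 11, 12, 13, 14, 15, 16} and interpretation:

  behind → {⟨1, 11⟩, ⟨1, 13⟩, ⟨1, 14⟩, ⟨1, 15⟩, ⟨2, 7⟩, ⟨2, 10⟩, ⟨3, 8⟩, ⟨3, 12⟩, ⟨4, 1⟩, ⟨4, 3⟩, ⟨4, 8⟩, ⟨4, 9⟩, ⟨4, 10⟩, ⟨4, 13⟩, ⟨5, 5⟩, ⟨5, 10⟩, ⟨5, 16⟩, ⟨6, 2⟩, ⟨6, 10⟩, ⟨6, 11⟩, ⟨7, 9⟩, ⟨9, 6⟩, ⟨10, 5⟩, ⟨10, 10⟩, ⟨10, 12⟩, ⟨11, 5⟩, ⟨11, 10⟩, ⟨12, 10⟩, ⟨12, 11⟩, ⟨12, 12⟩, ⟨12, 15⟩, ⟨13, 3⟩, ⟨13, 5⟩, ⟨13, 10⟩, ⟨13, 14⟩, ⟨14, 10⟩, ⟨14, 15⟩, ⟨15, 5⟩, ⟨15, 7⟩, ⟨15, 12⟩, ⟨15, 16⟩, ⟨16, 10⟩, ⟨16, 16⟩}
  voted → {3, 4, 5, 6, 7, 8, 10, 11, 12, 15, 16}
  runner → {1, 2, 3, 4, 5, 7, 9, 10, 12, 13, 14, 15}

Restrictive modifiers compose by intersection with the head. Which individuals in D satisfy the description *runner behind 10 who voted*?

{4, 5, 10, 12}

⟦behind 10⟧ = {x : ⟨x, 10⟩ ∈ ⟦behind⟧} = {2, 4, 5, 6, 10, 11, 12, 13, 14, 16}
⟦who voted⟧ = ⟦voted⟧ = {3, 4, 5, 6, 7, 8, 10, 11, 12, 15, 16}
⟦runner⟧ = {1, 2, 3, 4, 5, 7, 9, 10, 12, 13, 14, 15}
… ∩ ⟦behind 10⟧ = {1, 2, 3, 4, 5, 7, 9, 10, 12, 13, 14, 15} ∩ {2, 4, 5, 6, 10, 11, 12, 13, 14, 16} = {2, 4, 5, 10, 12, 13, 14}
… ∩ ⟦who voted⟧ = {2, 4, 5, 10, 12, 13, 14} ∩ {3, 4, 5, 6, 7, 8, 10, 11, 12, 15, 16} = {4, 5, 10, 12}
So ⟦runner behind 10 who voted⟧ = {4, 5, 10, 12}.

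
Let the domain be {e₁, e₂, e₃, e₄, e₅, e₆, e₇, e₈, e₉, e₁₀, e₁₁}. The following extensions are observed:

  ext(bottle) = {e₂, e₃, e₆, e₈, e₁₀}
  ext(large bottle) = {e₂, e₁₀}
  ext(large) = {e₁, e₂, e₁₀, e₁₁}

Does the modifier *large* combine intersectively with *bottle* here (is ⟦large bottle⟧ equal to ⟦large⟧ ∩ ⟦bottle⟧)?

yes

⟦large⟧ ∩ ⟦bottle⟧ = {e₁, e₂, e₁₀, e₁₁} ∩ {e₂, e₃, e₆, e₈, e₁₀} = {e₂, e₁₀}
Observed ⟦large bottle⟧ = {e₂, e₁₀}.
These coincide, so the modifier is intersective here.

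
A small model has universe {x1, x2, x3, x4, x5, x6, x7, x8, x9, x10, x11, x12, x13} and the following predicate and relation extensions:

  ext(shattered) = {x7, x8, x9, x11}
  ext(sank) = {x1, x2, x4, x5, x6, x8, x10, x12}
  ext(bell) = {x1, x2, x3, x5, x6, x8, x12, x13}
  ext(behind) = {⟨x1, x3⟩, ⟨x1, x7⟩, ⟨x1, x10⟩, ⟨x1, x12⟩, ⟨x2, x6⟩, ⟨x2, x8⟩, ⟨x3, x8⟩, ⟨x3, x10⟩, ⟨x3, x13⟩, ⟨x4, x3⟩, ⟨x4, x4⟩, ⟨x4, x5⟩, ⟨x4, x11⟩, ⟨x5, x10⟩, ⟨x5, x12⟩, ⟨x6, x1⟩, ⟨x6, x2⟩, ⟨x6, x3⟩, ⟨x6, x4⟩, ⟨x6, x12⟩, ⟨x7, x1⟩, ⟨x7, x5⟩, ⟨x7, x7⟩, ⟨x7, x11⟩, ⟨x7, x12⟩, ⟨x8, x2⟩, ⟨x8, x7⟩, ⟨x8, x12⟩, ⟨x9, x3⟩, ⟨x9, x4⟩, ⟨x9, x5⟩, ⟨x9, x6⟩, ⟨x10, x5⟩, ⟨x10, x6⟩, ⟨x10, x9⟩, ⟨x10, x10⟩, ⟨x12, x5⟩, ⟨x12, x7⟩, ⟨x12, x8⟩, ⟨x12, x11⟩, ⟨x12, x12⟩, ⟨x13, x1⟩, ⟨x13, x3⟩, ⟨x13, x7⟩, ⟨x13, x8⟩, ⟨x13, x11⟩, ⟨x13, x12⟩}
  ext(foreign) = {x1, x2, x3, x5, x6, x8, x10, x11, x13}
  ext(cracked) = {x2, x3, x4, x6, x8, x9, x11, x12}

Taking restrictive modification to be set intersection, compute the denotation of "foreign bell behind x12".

{x1, x5, x6, x8, x13}

⟦behind x12⟧ = {x : ⟨x, x12⟩ ∈ ⟦behind⟧} = {x1, x5, x6, x7, x8, x12, x13}
⟦bell⟧ = {x1, x2, x3, x5, x6, x8, x12, x13}
… ∩ ⟦behind x12⟧ = {x1, x2, x3, x5, x6, x8, x12, x13} ∩ {x1, x5, x6, x7, x8, x12, x13} = {x1, x5, x6, x8, x12, x13}
… ∩ ⟦foreign⟧ = {x1, x5, x6, x8, x12, x13} ∩ {x1, x2, x3, x5, x6, x8, x10, x11, x13} = {x1, x5, x6, x8, x13}
So ⟦foreign bell behind x12⟧ = {x1, x5, x6, x8, x13}.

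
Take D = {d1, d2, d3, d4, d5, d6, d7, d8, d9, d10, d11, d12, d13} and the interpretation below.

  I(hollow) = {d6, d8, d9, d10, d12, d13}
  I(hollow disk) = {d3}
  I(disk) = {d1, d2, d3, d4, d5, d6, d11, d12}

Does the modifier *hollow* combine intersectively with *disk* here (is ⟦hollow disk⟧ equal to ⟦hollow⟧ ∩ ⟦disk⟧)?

⟦hollow⟧ ∩ ⟦disk⟧ = {d6, d8, d9, d10, d12, d13} ∩ {d1, d2, d3, d4, d5, d6, d11, d12} = {d6, d12}
Observed ⟦hollow disk⟧ = {d3}.
These differ, so the modifier is not intersective in this model.

no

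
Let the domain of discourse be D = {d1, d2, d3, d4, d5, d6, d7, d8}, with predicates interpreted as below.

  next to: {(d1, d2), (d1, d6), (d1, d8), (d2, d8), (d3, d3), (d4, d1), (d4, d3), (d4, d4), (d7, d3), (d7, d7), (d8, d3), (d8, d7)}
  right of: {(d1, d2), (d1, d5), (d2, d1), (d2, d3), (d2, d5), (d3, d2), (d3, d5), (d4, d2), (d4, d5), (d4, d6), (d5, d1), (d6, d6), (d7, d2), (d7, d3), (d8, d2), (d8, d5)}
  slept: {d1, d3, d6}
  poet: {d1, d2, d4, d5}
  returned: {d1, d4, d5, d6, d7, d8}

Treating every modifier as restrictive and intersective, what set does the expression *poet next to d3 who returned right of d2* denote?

⟦next to d3⟧ = {x : ⟨x, d3⟩ ∈ ⟦next to⟧} = {d3, d4, d7, d8}
⟦who returned⟧ = ⟦returned⟧ = {d1, d4, d5, d6, d7, d8}
⟦right of d2⟧ = {x : ⟨x, d2⟩ ∈ ⟦right of⟧} = {d1, d3, d4, d7, d8}
⟦poet⟧ = {d1, d2, d4, d5}
… ∩ ⟦next to d3⟧ = {d1, d2, d4, d5} ∩ {d3, d4, d7, d8} = {d4}
… ∩ ⟦who returned⟧ = {d4} ∩ {d1, d4, d5, d6, d7, d8} = {d4}
… ∩ ⟦right of d2⟧ = {d4} ∩ {d1, d3, d4, d7, d8} = {d4}
So ⟦poet next to d3 who returned right of d2⟧ = {d4}.

{d4}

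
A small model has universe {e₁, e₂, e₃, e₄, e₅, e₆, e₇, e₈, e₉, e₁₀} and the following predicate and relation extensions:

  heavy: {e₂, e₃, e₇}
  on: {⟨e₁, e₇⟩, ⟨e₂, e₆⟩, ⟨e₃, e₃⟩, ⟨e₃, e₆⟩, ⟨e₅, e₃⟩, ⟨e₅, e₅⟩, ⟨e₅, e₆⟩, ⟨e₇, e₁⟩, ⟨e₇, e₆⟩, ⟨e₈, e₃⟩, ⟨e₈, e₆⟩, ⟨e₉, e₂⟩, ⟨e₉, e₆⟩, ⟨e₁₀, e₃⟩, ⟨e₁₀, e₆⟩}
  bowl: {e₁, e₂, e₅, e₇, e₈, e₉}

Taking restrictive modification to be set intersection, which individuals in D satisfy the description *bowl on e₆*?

⟦on e₆⟧ = {x : ⟨x, e₆⟩ ∈ ⟦on⟧} = {e₂, e₃, e₅, e₇, e₈, e₉, e₁₀}
⟦bowl⟧ = {e₁, e₂, e₅, e₇, e₈, e₉}
… ∩ ⟦on e₆⟧ = {e₁, e₂, e₅, e₇, e₈, e₉} ∩ {e₂, e₃, e₅, e₇, e₈, e₉, e₁₀} = {e₂, e₅, e₇, e₈, e₉}
So ⟦bowl on e₆⟧ = {e₂, e₅, e₇, e₈, e₉}.

{e₂, e₅, e₇, e₈, e₉}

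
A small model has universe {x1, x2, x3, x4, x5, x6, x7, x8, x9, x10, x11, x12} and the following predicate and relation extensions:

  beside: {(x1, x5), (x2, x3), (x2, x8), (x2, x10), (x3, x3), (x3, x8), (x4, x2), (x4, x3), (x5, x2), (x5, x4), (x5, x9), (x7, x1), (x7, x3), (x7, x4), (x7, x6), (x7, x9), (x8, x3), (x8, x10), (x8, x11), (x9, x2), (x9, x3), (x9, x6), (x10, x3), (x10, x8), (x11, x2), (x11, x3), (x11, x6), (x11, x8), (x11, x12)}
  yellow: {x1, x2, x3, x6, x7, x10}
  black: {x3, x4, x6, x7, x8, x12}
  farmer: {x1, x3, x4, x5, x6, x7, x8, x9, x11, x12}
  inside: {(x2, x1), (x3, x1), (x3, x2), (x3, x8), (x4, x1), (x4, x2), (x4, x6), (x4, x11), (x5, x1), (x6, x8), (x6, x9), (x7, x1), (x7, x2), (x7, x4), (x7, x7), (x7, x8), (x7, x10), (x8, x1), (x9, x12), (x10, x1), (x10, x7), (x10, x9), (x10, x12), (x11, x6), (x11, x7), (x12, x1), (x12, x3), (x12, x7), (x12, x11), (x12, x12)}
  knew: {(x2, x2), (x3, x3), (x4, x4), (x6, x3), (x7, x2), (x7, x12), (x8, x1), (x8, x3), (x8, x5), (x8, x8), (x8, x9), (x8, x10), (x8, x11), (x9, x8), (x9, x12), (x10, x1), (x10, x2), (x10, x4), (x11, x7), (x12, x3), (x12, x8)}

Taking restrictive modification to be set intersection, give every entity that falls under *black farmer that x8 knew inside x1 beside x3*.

{x3, x8}

⟦that x8 knew⟧ = {x : ⟨x8, x⟩ ∈ ⟦knew⟧} = {x1, x3, x5, x8, x9, x10, x11}
⟦inside x1⟧ = {x : ⟨x, x1⟩ ∈ ⟦inside⟧} = {x2, x3, x4, x5, x7, x8, x10, x12}
⟦beside x3⟧ = {x : ⟨x, x3⟩ ∈ ⟦beside⟧} = {x2, x3, x4, x7, x8, x9, x10, x11}
⟦farmer⟧ = {x1, x3, x4, x5, x6, x7, x8, x9, x11, x12}
… ∩ ⟦that x8 knew⟧ = {x1, x3, x4, x5, x6, x7, x8, x9, x11, x12} ∩ {x1, x3, x5, x8, x9, x10, x11} = {x1, x3, x5, x8, x9, x11}
… ∩ ⟦inside x1⟧ = {x1, x3, x5, x8, x9, x11} ∩ {x2, x3, x4, x5, x7, x8, x10, x12} = {x3, x5, x8}
… ∩ ⟦beside x3⟧ = {x3, x5, x8} ∩ {x2, x3, x4, x7, x8, x9, x10, x11} = {x3, x8}
… ∩ ⟦black⟧ = {x3, x8} ∩ {x3, x4, x6, x7, x8, x12} = {x3, x8}
So ⟦black farmer that x8 knew inside x1 beside x3⟧ = {x3, x8}.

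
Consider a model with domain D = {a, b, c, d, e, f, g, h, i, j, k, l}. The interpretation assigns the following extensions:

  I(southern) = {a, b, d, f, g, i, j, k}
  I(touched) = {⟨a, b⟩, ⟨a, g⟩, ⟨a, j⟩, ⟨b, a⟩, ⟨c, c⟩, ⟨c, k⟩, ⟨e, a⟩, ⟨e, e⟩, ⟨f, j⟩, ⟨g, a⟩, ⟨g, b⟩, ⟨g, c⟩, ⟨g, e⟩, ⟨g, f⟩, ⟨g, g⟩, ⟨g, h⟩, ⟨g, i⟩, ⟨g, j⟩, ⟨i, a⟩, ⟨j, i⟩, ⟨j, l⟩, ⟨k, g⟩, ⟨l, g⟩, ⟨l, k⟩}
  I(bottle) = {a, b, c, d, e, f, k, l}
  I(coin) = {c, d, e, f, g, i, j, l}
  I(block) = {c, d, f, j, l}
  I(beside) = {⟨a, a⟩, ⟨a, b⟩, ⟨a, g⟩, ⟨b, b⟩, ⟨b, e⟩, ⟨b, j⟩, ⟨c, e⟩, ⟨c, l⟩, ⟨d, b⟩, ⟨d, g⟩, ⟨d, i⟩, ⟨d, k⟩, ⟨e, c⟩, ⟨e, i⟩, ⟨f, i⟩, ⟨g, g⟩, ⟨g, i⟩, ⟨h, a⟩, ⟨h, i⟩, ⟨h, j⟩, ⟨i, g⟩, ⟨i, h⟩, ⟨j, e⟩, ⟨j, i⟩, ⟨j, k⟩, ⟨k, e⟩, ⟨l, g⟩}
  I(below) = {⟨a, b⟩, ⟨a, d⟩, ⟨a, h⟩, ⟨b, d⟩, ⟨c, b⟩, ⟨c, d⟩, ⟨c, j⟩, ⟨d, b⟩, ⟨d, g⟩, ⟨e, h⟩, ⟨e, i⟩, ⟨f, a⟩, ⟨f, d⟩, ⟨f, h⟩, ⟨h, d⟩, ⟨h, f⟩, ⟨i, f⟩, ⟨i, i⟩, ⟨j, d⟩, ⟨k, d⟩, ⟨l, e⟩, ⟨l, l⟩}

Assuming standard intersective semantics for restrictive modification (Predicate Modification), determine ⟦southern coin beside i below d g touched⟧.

{f, j}

⟦beside i⟧ = {x : ⟨x, i⟩ ∈ ⟦beside⟧} = {d, e, f, g, h, j}
⟦below d⟧ = {x : ⟨x, d⟩ ∈ ⟦below⟧} = {a, b, c, f, h, j, k}
⟦g touched⟧ = {x : ⟨g, x⟩ ∈ ⟦touched⟧} = {a, b, c, e, f, g, h, i, j}
⟦coin⟧ = {c, d, e, f, g, i, j, l}
… ∩ ⟦beside i⟧ = {c, d, e, f, g, i, j, l} ∩ {d, e, f, g, h, j} = {d, e, f, g, j}
… ∩ ⟦below d⟧ = {d, e, f, g, j} ∩ {a, b, c, f, h, j, k} = {f, j}
… ∩ ⟦g touched⟧ = {f, j} ∩ {a, b, c, e, f, g, h, i, j} = {f, j}
… ∩ ⟦southern⟧ = {f, j} ∩ {a, b, d, f, g, i, j, k} = {f, j}
So ⟦southern coin beside i below d g touched⟧ = {f, j}.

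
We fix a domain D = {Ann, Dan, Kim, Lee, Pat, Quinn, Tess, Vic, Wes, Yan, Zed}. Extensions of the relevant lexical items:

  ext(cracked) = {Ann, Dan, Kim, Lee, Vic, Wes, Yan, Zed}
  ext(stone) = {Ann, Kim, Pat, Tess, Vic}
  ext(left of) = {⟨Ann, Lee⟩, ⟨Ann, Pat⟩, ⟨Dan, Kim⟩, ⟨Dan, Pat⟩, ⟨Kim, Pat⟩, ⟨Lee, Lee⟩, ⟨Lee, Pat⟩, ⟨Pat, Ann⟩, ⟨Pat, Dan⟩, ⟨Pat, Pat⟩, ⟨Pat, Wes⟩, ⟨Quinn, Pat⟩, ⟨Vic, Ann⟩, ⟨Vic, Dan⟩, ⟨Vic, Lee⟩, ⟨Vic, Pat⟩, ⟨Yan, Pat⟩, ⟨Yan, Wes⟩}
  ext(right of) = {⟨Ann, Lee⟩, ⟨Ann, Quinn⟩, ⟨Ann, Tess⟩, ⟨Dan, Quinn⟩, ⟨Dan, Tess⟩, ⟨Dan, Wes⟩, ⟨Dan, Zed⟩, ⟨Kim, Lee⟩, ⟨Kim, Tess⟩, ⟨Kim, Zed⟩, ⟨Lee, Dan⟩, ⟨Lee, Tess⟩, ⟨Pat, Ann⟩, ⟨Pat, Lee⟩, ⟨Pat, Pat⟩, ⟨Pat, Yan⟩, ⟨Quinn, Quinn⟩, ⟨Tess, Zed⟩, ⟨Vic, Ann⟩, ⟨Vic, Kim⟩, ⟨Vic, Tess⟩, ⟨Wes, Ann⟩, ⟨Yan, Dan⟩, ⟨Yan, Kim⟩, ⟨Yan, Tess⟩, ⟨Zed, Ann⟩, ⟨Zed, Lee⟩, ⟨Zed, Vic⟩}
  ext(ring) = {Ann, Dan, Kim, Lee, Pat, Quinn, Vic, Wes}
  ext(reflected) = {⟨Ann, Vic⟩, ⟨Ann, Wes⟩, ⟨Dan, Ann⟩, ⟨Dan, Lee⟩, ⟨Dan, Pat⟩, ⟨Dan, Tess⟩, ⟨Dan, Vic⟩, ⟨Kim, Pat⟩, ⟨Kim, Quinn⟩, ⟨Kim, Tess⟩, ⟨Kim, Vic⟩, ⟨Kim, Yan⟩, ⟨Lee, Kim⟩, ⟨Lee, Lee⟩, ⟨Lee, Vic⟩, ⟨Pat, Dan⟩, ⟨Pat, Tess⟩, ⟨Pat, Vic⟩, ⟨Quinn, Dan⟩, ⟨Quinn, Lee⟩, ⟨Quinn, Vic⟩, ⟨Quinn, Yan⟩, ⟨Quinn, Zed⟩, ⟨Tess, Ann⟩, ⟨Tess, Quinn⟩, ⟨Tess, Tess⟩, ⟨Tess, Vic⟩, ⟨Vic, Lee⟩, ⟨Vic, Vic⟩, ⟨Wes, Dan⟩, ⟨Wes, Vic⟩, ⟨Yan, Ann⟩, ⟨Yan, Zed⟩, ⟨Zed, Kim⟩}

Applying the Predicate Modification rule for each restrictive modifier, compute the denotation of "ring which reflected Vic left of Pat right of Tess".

{Ann, Dan, Kim, Lee, Vic}

⟦which reflected Vic⟧ = {x : ⟨x, Vic⟩ ∈ ⟦reflected⟧} = {Ann, Dan, Kim, Lee, Pat, Quinn, Tess, Vic, Wes}
⟦left of Pat⟧ = {x : ⟨x, Pat⟩ ∈ ⟦left of⟧} = {Ann, Dan, Kim, Lee, Pat, Quinn, Vic, Yan}
⟦right of Tess⟧ = {x : ⟨x, Tess⟩ ∈ ⟦right of⟧} = {Ann, Dan, Kim, Lee, Vic, Yan}
⟦ring⟧ = {Ann, Dan, Kim, Lee, Pat, Quinn, Vic, Wes}
… ∩ ⟦which reflected Vic⟧ = {Ann, Dan, Kim, Lee, Pat, Quinn, Vic, Wes} ∩ {Ann, Dan, Kim, Lee, Pat, Quinn, Tess, Vic, Wes} = {Ann, Dan, Kim, Lee, Pat, Quinn, Vic, Wes}
… ∩ ⟦left of Pat⟧ = {Ann, Dan, Kim, Lee, Pat, Quinn, Vic, Wes} ∩ {Ann, Dan, Kim, Lee, Pat, Quinn, Vic, Yan} = {Ann, Dan, Kim, Lee, Pat, Quinn, Vic}
… ∩ ⟦right of Tess⟧ = {Ann, Dan, Kim, Lee, Pat, Quinn, Vic} ∩ {Ann, Dan, Kim, Lee, Vic, Yan} = {Ann, Dan, Kim, Lee, Vic}
So ⟦ring which reflected Vic left of Pat right of Tess⟧ = {Ann, Dan, Kim, Lee, Vic}.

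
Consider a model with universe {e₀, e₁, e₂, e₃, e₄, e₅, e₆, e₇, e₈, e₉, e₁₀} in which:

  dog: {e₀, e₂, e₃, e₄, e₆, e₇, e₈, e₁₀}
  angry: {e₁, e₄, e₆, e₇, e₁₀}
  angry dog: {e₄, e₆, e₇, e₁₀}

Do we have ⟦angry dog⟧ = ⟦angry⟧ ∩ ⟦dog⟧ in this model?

⟦angry⟧ ∩ ⟦dog⟧ = {e₁, e₄, e₆, e₇, e₁₀} ∩ {e₀, e₂, e₃, e₄, e₆, e₇, e₈, e₁₀} = {e₄, e₆, e₇, e₁₀}
Observed ⟦angry dog⟧ = {e₄, e₆, e₇, e₁₀}.
These coincide, so the modifier is intersective here.

yes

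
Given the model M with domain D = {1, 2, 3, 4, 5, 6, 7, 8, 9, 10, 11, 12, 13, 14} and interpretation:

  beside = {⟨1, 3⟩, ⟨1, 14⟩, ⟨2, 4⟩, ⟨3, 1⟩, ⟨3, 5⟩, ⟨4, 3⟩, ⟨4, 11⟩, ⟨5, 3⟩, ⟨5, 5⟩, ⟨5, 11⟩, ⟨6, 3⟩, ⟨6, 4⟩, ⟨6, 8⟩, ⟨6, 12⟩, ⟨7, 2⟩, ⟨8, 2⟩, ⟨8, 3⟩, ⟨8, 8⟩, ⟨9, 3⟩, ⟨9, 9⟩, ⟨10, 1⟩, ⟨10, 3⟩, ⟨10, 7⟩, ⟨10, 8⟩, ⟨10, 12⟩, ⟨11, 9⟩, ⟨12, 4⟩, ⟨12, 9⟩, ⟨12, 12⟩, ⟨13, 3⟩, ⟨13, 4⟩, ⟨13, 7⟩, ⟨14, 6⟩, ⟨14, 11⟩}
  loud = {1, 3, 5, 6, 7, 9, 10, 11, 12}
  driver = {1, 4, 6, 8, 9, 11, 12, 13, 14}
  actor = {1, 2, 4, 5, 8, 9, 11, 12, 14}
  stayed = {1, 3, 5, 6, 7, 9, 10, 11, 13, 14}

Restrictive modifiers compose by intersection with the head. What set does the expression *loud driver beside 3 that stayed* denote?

⟦beside 3⟧ = {x : ⟨x, 3⟩ ∈ ⟦beside⟧} = {1, 4, 5, 6, 8, 9, 10, 13}
⟦that stayed⟧ = ⟦stayed⟧ = {1, 3, 5, 6, 7, 9, 10, 11, 13, 14}
⟦driver⟧ = {1, 4, 6, 8, 9, 11, 12, 13, 14}
… ∩ ⟦beside 3⟧ = {1, 4, 6, 8, 9, 11, 12, 13, 14} ∩ {1, 4, 5, 6, 8, 9, 10, 13} = {1, 4, 6, 8, 9, 13}
… ∩ ⟦that stayed⟧ = {1, 4, 6, 8, 9, 13} ∩ {1, 3, 5, 6, 7, 9, 10, 11, 13, 14} = {1, 6, 9, 13}
… ∩ ⟦loud⟧ = {1, 6, 9, 13} ∩ {1, 3, 5, 6, 7, 9, 10, 11, 12} = {1, 6, 9}
So ⟦loud driver beside 3 that stayed⟧ = {1, 6, 9}.

{1, 6, 9}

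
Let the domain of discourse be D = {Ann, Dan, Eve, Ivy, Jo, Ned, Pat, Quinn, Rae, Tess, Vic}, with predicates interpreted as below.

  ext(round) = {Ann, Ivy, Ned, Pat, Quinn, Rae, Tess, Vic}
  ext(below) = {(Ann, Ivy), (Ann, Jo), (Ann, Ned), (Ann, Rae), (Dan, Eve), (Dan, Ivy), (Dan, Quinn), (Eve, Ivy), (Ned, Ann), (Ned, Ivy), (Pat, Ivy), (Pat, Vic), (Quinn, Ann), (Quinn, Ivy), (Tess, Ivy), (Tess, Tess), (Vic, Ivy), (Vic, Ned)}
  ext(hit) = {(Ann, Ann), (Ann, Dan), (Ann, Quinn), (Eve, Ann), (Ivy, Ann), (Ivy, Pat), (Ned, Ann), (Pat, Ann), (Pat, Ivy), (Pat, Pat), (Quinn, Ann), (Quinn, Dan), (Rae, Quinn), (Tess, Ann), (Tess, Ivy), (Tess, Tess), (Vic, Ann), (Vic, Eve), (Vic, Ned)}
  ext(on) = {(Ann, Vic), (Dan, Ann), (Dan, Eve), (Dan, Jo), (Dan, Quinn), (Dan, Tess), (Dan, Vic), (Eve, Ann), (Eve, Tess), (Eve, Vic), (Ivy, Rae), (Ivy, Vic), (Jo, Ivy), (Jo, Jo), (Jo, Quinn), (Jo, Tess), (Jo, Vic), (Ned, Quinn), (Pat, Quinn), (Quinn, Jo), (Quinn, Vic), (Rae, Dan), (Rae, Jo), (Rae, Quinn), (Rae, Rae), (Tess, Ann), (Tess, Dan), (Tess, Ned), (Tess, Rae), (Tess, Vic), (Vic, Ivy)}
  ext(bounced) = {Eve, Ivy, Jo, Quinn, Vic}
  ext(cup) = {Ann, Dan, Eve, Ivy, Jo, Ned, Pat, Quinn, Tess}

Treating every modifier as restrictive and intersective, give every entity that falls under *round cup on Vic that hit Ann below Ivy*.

{Ann, Quinn, Tess}

⟦on Vic⟧ = {x : ⟨x, Vic⟩ ∈ ⟦on⟧} = {Ann, Dan, Eve, Ivy, Jo, Quinn, Tess}
⟦that hit Ann⟧ = {x : ⟨x, Ann⟩ ∈ ⟦hit⟧} = {Ann, Eve, Ivy, Ned, Pat, Quinn, Tess, Vic}
⟦below Ivy⟧ = {x : ⟨x, Ivy⟩ ∈ ⟦below⟧} = {Ann, Dan, Eve, Ned, Pat, Quinn, Tess, Vic}
⟦cup⟧ = {Ann, Dan, Eve, Ivy, Jo, Ned, Pat, Quinn, Tess}
… ∩ ⟦on Vic⟧ = {Ann, Dan, Eve, Ivy, Jo, Ned, Pat, Quinn, Tess} ∩ {Ann, Dan, Eve, Ivy, Jo, Quinn, Tess} = {Ann, Dan, Eve, Ivy, Jo, Quinn, Tess}
… ∩ ⟦that hit Ann⟧ = {Ann, Dan, Eve, Ivy, Jo, Quinn, Tess} ∩ {Ann, Eve, Ivy, Ned, Pat, Quinn, Tess, Vic} = {Ann, Eve, Ivy, Quinn, Tess}
… ∩ ⟦below Ivy⟧ = {Ann, Eve, Ivy, Quinn, Tess} ∩ {Ann, Dan, Eve, Ned, Pat, Quinn, Tess, Vic} = {Ann, Eve, Quinn, Tess}
… ∩ ⟦round⟧ = {Ann, Eve, Quinn, Tess} ∩ {Ann, Ivy, Ned, Pat, Quinn, Rae, Tess, Vic} = {Ann, Quinn, Tess}
So ⟦round cup on Vic that hit Ann below Ivy⟧ = {Ann, Quinn, Tess}.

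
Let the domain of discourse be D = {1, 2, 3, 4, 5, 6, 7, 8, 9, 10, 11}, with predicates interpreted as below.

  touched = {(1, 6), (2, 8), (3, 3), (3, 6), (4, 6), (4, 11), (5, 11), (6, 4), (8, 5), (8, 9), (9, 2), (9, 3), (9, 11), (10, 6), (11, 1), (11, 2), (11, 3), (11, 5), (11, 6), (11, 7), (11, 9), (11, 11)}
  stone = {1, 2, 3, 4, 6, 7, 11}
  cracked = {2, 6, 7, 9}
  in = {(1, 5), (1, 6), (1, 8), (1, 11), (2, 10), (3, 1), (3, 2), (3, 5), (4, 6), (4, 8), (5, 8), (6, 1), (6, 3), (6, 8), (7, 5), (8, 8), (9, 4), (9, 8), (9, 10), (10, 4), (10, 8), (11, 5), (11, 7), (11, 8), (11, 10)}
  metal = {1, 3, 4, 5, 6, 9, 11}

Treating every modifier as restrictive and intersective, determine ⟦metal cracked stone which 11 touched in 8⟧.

{6}

⟦which 11 touched⟧ = {x : ⟨11, x⟩ ∈ ⟦touched⟧} = {1, 2, 3, 5, 6, 7, 9, 11}
⟦in 8⟧ = {x : ⟨x, 8⟩ ∈ ⟦in⟧} = {1, 4, 5, 6, 8, 9, 10, 11}
⟦stone⟧ = {1, 2, 3, 4, 6, 7, 11}
… ∩ ⟦which 11 touched⟧ = {1, 2, 3, 4, 6, 7, 11} ∩ {1, 2, 3, 5, 6, 7, 9, 11} = {1, 2, 3, 6, 7, 11}
… ∩ ⟦in 8⟧ = {1, 2, 3, 6, 7, 11} ∩ {1, 4, 5, 6, 8, 9, 10, 11} = {1, 6, 11}
… ∩ ⟦metal⟧ = {1, 6, 11} ∩ {1, 3, 4, 5, 6, 9, 11} = {1, 6, 11}
… ∩ ⟦cracked⟧ = {1, 6, 11} ∩ {2, 6, 7, 9} = {6}
So ⟦metal cracked stone which 11 touched in 8⟧ = {6}.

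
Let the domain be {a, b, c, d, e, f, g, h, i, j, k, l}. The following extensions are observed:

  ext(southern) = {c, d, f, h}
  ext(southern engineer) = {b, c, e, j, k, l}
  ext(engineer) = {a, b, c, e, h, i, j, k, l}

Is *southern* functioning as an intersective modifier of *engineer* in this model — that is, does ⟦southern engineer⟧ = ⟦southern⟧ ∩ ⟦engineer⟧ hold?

no

⟦southern⟧ ∩ ⟦engineer⟧ = {c, d, f, h} ∩ {a, b, c, e, h, i, j, k, l} = {c, h}
Observed ⟦southern engineer⟧ = {b, c, e, j, k, l}.
These differ, so the modifier is not intersective in this model.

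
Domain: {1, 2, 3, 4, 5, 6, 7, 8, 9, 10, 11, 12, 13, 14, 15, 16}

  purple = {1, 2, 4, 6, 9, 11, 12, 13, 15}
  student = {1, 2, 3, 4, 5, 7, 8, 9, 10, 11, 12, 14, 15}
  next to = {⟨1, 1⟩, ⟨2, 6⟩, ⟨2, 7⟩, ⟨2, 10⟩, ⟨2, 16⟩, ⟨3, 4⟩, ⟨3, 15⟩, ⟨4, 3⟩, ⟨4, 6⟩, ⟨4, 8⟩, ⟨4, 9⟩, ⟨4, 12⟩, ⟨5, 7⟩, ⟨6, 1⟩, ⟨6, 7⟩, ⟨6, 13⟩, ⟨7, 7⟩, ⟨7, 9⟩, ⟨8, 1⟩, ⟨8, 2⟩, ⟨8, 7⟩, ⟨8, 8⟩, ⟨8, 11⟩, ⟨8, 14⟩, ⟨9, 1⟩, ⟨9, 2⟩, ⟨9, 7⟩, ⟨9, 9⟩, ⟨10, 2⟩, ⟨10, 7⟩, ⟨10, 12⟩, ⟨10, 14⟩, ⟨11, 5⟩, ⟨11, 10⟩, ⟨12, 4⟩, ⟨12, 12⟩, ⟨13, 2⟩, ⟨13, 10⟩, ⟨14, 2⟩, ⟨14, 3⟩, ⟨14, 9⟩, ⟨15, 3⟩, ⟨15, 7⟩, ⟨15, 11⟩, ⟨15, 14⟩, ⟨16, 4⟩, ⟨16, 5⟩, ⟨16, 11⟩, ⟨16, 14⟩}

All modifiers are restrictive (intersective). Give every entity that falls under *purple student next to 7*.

{2, 9, 15}

⟦next to 7⟧ = {x : ⟨x, 7⟩ ∈ ⟦next to⟧} = {2, 5, 6, 7, 8, 9, 10, 15}
⟦student⟧ = {1, 2, 3, 4, 5, 7, 8, 9, 10, 11, 12, 14, 15}
… ∩ ⟦next to 7⟧ = {1, 2, 3, 4, 5, 7, 8, 9, 10, 11, 12, 14, 15} ∩ {2, 5, 6, 7, 8, 9, 10, 15} = {2, 5, 7, 8, 9, 10, 15}
… ∩ ⟦purple⟧ = {2, 5, 7, 8, 9, 10, 15} ∩ {1, 2, 4, 6, 9, 11, 12, 13, 15} = {2, 9, 15}
So ⟦purple student next to 7⟧ = {2, 9, 15}.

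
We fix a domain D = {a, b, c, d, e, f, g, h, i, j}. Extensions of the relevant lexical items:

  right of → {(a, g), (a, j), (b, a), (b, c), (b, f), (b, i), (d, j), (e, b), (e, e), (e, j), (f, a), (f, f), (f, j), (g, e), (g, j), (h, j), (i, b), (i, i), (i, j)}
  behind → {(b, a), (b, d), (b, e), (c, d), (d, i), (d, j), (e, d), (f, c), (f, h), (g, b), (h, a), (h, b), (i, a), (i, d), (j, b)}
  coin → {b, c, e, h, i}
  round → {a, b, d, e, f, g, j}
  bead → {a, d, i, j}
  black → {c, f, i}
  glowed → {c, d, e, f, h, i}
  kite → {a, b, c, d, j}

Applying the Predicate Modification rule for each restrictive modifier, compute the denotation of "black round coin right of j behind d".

⟦right of j⟧ = {x : ⟨x, j⟩ ∈ ⟦right of⟧} = {a, d, e, f, g, h, i}
⟦behind d⟧ = {x : ⟨x, d⟩ ∈ ⟦behind⟧} = {b, c, e, i}
⟦coin⟧ = {b, c, e, h, i}
… ∩ ⟦right of j⟧ = {b, c, e, h, i} ∩ {a, d, e, f, g, h, i} = {e, h, i}
… ∩ ⟦behind d⟧ = {e, h, i} ∩ {b, c, e, i} = {e, i}
… ∩ ⟦black⟧ = {e, i} ∩ {c, f, i} = {i}
… ∩ ⟦round⟧ = {i} ∩ {a, b, d, e, f, g, j} = ∅
So ⟦black round coin right of j behind d⟧ = ∅.

∅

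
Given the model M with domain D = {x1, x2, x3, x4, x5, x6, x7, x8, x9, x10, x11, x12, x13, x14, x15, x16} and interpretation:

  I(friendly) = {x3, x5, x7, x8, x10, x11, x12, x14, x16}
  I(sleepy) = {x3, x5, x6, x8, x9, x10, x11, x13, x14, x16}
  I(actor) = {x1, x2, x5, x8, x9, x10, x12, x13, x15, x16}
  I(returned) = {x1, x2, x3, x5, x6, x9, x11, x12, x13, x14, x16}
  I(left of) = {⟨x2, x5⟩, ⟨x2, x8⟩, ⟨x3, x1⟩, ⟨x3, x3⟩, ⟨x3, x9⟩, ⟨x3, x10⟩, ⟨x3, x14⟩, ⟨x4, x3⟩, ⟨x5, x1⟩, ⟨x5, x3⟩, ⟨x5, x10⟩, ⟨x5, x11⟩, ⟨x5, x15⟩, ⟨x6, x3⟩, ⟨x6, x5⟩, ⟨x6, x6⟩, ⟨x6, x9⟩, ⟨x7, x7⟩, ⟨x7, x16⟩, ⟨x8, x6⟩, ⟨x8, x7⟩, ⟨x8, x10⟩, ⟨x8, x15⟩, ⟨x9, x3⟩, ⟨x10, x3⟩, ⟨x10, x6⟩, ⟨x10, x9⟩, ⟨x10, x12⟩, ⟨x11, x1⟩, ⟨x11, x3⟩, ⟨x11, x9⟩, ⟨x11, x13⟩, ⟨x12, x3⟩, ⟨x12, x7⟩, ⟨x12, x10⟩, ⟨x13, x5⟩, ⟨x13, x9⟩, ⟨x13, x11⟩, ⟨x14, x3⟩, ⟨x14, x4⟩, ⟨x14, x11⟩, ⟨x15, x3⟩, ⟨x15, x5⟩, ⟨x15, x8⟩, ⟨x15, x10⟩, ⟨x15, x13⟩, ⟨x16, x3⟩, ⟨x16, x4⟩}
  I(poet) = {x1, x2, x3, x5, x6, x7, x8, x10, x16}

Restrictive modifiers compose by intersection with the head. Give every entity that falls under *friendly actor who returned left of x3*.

{x5, x12, x16}

⟦who returned⟧ = ⟦returned⟧ = {x1, x2, x3, x5, x6, x9, x11, x12, x13, x14, x16}
⟦left of x3⟧ = {x : ⟨x, x3⟩ ∈ ⟦left of⟧} = {x3, x4, x5, x6, x9, x10, x11, x12, x14, x15, x16}
⟦actor⟧ = {x1, x2, x5, x8, x9, x10, x12, x13, x15, x16}
… ∩ ⟦who returned⟧ = {x1, x2, x5, x8, x9, x10, x12, x13, x15, x16} ∩ {x1, x2, x3, x5, x6, x9, x11, x12, x13, x14, x16} = {x1, x2, x5, x9, x12, x13, x16}
… ∩ ⟦left of x3⟧ = {x1, x2, x5, x9, x12, x13, x16} ∩ {x3, x4, x5, x6, x9, x10, x11, x12, x14, x15, x16} = {x5, x9, x12, x16}
… ∩ ⟦friendly⟧ = {x5, x9, x12, x16} ∩ {x3, x5, x7, x8, x10, x11, x12, x14, x16} = {x5, x12, x16}
So ⟦friendly actor who returned left of x3⟧ = {x5, x12, x16}.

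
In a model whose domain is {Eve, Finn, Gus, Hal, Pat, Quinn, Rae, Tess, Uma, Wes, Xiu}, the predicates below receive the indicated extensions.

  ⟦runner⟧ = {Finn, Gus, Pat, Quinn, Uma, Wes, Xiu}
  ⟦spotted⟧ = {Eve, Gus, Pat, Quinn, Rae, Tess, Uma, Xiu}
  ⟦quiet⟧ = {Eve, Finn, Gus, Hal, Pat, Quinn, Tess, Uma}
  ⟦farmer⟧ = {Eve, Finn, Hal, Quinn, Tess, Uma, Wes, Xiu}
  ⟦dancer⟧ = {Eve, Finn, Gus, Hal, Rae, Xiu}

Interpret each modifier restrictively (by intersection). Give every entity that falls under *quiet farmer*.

⟦farmer⟧ = {Eve, Finn, Hal, Quinn, Tess, Uma, Wes, Xiu}
… ∩ ⟦quiet⟧ = {Eve, Finn, Hal, Quinn, Tess, Uma, Wes, Xiu} ∩ {Eve, Finn, Gus, Hal, Pat, Quinn, Tess, Uma} = {Eve, Finn, Hal, Quinn, Tess, Uma}
So ⟦quiet farmer⟧ = {Eve, Finn, Hal, Quinn, Tess, Uma}.

{Eve, Finn, Hal, Quinn, Tess, Uma}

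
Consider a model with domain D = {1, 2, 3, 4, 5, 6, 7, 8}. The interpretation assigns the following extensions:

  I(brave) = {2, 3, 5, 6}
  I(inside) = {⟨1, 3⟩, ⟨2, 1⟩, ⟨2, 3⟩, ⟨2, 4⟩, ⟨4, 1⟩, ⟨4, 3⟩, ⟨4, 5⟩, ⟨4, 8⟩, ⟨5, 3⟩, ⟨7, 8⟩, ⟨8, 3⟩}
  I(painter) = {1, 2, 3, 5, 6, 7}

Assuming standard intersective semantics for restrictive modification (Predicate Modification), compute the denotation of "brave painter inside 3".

⟦inside 3⟧ = {x : ⟨x, 3⟩ ∈ ⟦inside⟧} = {1, 2, 4, 5, 8}
⟦painter⟧ = {1, 2, 3, 5, 6, 7}
… ∩ ⟦inside 3⟧ = {1, 2, 3, 5, 6, 7} ∩ {1, 2, 4, 5, 8} = {1, 2, 5}
… ∩ ⟦brave⟧ = {1, 2, 5} ∩ {2, 3, 5, 6} = {2, 5}
So ⟦brave painter inside 3⟧ = {2, 5}.

{2, 5}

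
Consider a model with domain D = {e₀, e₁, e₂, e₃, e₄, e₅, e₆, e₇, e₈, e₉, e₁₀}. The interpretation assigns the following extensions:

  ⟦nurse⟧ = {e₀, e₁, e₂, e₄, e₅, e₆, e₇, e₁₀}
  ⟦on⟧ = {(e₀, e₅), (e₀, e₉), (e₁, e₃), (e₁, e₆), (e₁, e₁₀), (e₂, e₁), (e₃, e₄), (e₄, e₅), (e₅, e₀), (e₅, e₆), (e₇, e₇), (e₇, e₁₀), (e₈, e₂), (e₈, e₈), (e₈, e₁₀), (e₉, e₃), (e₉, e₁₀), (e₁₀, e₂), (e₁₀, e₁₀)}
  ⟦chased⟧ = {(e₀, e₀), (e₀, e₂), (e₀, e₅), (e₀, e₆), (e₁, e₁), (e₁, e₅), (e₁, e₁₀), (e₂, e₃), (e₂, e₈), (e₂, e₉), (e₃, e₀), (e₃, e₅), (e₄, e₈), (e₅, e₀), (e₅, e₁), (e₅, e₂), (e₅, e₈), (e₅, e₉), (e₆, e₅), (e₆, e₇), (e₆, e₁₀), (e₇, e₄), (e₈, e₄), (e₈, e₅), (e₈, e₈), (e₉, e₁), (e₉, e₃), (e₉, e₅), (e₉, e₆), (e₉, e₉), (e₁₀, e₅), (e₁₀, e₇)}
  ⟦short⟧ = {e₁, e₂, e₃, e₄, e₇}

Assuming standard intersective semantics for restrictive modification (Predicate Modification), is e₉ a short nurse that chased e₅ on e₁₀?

no

⟦that chased e₅⟧ = {x : ⟨x, e₅⟩ ∈ ⟦chased⟧} = {e₀, e₁, e₃, e₆, e₈, e₉, e₁₀}
⟦on e₁₀⟧ = {x : ⟨x, e₁₀⟩ ∈ ⟦on⟧} = {e₁, e₇, e₈, e₉, e₁₀}
⟦nurse⟧ = {e₀, e₁, e₂, e₄, e₅, e₆, e₇, e₁₀}
… ∩ ⟦that chased e₅⟧ = {e₀, e₁, e₂, e₄, e₅, e₆, e₇, e₁₀} ∩ {e₀, e₁, e₃, e₆, e₈, e₉, e₁₀} = {e₀, e₁, e₆, e₁₀}
… ∩ ⟦on e₁₀⟧ = {e₀, e₁, e₆, e₁₀} ∩ {e₁, e₇, e₈, e₉, e₁₀} = {e₁, e₁₀}
… ∩ ⟦short⟧ = {e₁, e₁₀} ∩ {e₁, e₂, e₃, e₄, e₇} = {e₁}
⟦short nurse that chased e₅ on e₁₀⟧ = {e₁}; e₉ ∉ this set.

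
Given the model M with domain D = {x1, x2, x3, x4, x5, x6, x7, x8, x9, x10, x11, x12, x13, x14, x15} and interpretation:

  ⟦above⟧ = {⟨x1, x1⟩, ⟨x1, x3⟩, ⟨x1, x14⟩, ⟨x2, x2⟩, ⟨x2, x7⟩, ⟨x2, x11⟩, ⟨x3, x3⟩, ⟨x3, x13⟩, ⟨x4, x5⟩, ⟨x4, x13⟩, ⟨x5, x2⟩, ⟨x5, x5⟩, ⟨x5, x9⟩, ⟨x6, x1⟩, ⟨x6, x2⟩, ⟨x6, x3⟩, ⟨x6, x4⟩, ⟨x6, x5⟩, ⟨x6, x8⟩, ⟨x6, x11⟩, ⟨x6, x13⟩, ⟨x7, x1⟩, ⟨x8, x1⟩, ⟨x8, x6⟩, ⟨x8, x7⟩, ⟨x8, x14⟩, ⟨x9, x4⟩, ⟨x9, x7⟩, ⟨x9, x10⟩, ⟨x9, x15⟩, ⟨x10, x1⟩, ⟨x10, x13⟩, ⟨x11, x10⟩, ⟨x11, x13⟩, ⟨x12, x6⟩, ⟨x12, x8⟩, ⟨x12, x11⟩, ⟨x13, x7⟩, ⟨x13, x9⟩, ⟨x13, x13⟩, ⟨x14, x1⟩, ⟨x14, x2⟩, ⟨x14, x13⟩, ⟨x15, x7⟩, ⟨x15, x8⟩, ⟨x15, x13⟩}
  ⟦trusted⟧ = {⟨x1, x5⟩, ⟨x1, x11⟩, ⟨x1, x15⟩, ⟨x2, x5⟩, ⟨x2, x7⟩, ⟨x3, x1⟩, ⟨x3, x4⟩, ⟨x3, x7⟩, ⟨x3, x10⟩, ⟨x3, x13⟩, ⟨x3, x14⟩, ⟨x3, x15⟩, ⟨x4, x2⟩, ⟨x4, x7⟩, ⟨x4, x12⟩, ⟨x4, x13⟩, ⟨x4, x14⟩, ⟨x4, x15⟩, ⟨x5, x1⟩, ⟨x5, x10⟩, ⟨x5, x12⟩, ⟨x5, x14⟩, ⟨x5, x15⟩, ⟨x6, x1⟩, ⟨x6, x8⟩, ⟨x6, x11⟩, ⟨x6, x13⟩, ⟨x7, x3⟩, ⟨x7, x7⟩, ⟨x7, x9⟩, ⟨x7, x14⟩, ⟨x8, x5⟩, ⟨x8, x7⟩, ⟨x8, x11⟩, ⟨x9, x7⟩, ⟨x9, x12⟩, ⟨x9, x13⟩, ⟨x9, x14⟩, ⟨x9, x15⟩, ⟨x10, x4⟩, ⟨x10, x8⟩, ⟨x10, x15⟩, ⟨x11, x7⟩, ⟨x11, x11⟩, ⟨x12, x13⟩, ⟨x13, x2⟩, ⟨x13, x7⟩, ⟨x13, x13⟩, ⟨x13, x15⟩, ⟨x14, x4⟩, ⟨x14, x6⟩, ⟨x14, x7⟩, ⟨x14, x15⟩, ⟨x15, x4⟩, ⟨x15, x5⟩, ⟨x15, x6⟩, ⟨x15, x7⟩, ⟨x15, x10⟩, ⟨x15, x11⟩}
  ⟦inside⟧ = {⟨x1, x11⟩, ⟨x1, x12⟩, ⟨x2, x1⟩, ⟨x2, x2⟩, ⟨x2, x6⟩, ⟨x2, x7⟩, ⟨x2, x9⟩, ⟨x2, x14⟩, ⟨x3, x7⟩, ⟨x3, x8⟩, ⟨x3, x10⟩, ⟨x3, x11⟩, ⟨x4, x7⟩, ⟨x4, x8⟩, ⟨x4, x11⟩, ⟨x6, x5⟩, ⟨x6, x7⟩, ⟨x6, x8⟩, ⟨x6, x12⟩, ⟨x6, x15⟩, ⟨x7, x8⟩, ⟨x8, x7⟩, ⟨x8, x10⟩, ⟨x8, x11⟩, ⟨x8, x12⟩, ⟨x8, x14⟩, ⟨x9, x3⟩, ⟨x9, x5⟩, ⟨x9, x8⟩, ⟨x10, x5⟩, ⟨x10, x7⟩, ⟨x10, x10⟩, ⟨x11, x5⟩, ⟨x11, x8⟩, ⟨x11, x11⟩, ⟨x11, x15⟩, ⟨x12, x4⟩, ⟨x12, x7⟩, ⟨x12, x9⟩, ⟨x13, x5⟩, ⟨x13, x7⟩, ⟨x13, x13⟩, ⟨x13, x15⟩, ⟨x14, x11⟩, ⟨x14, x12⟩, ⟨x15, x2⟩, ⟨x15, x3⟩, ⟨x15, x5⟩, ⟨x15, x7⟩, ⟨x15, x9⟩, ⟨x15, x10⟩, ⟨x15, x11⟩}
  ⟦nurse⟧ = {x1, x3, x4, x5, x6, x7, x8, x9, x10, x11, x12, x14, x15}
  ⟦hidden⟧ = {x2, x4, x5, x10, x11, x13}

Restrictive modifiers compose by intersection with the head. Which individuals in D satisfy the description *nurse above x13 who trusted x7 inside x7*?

⟦above x13⟧ = {x : ⟨x, x13⟩ ∈ ⟦above⟧} = {x3, x4, x6, x10, x11, x13, x14, x15}
⟦who trusted x7⟧ = {x : ⟨x, x7⟩ ∈ ⟦trusted⟧} = {x2, x3, x4, x7, x8, x9, x11, x13, x14, x15}
⟦inside x7⟧ = {x : ⟨x, x7⟩ ∈ ⟦inside⟧} = {x2, x3, x4, x6, x8, x10, x12, x13, x15}
⟦nurse⟧ = {x1, x3, x4, x5, x6, x7, x8, x9, x10, x11, x12, x14, x15}
… ∩ ⟦above x13⟧ = {x1, x3, x4, x5, x6, x7, x8, x9, x10, x11, x12, x14, x15} ∩ {x3, x4, x6, x10, x11, x13, x14, x15} = {x3, x4, x6, x10, x11, x14, x15}
… ∩ ⟦who trusted x7⟧ = {x3, x4, x6, x10, x11, x14, x15} ∩ {x2, x3, x4, x7, x8, x9, x11, x13, x14, x15} = {x3, x4, x11, x14, x15}
… ∩ ⟦inside x7⟧ = {x3, x4, x11, x14, x15} ∩ {x2, x3, x4, x6, x8, x10, x12, x13, x15} = {x3, x4, x15}
So ⟦nurse above x13 who trusted x7 inside x7⟧ = {x3, x4, x15}.

{x3, x4, x15}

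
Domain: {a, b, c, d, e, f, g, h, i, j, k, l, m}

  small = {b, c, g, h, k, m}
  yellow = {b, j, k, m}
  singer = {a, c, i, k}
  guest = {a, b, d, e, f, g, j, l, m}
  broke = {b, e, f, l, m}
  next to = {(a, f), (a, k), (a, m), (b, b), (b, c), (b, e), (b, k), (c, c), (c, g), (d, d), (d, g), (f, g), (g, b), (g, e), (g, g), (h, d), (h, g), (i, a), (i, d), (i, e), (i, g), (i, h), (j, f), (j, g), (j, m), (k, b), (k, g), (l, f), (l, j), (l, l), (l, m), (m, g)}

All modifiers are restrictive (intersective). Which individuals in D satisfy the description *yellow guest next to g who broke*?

⟦next to g⟧ = {x : ⟨x, g⟩ ∈ ⟦next to⟧} = {c, d, f, g, h, i, j, k, m}
⟦who broke⟧ = ⟦broke⟧ = {b, e, f, l, m}
⟦guest⟧ = {a, b, d, e, f, g, j, l, m}
… ∩ ⟦next to g⟧ = {a, b, d, e, f, g, j, l, m} ∩ {c, d, f, g, h, i, j, k, m} = {d, f, g, j, m}
… ∩ ⟦who broke⟧ = {d, f, g, j, m} ∩ {b, e, f, l, m} = {f, m}
… ∩ ⟦yellow⟧ = {f, m} ∩ {b, j, k, m} = {m}
So ⟦yellow guest next to g who broke⟧ = {m}.

{m}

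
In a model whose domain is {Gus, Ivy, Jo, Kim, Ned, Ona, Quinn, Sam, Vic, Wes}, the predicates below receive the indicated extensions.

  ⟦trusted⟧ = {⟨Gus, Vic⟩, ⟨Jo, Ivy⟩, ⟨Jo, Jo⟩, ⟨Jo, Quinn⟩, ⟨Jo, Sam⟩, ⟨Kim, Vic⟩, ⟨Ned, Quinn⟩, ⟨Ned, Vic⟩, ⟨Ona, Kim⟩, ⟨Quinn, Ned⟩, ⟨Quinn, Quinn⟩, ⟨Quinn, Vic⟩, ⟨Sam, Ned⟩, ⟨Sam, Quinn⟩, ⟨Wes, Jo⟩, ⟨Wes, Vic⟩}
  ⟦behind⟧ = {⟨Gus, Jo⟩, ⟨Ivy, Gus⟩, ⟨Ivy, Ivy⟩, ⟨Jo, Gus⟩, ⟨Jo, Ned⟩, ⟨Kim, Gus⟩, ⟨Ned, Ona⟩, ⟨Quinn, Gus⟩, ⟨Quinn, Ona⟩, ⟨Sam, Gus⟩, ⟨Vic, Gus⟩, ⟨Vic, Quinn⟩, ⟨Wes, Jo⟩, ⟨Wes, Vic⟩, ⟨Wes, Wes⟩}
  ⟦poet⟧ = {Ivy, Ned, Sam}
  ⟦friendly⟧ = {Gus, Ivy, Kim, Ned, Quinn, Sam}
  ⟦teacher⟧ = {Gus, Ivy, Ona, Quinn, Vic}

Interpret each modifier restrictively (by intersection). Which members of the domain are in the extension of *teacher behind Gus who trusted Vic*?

⟦behind Gus⟧ = {x : ⟨x, Gus⟩ ∈ ⟦behind⟧} = {Ivy, Jo, Kim, Quinn, Sam, Vic}
⟦who trusted Vic⟧ = {x : ⟨x, Vic⟩ ∈ ⟦trusted⟧} = {Gus, Kim, Ned, Quinn, Wes}
⟦teacher⟧ = {Gus, Ivy, Ona, Quinn, Vic}
… ∩ ⟦behind Gus⟧ = {Gus, Ivy, Ona, Quinn, Vic} ∩ {Ivy, Jo, Kim, Quinn, Sam, Vic} = {Ivy, Quinn, Vic}
… ∩ ⟦who trusted Vic⟧ = {Ivy, Quinn, Vic} ∩ {Gus, Kim, Ned, Quinn, Wes} = {Quinn}
So ⟦teacher behind Gus who trusted Vic⟧ = {Quinn}.

{Quinn}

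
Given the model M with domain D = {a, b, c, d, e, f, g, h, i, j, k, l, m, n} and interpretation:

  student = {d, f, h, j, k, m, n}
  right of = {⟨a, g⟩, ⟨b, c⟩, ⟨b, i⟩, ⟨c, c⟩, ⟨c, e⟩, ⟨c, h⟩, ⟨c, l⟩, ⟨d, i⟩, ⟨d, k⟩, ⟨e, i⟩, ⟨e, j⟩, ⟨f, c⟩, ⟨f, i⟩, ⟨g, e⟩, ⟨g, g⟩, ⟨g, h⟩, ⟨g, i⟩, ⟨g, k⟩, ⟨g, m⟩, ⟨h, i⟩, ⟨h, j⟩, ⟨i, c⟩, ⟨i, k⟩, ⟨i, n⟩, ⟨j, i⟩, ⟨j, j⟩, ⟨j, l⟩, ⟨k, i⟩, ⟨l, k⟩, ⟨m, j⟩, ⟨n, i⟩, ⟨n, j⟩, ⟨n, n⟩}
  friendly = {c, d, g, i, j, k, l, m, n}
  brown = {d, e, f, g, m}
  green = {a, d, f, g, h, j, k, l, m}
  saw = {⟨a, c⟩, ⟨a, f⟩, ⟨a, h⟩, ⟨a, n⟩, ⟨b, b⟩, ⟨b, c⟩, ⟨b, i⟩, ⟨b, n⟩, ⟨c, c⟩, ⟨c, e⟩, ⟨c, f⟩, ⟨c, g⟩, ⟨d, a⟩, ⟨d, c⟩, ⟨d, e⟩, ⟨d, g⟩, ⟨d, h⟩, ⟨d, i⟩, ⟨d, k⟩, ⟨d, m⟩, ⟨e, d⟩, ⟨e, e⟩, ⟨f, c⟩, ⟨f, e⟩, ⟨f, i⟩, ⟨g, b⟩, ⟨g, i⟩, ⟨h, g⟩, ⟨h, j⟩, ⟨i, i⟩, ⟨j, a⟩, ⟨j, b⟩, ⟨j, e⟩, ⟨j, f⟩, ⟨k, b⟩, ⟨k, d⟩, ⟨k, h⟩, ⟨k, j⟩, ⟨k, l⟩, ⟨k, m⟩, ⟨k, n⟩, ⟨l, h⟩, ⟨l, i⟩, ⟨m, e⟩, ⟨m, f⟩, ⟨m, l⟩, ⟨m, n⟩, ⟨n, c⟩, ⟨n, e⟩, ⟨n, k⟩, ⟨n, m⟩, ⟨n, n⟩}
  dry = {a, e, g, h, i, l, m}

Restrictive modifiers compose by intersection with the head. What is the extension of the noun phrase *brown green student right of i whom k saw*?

{d}

⟦right of i⟧ = {x : ⟨x, i⟩ ∈ ⟦right of⟧} = {b, d, e, f, g, h, j, k, n}
⟦whom k saw⟧ = {x : ⟨k, x⟩ ∈ ⟦saw⟧} = {b, d, h, j, l, m, n}
⟦student⟧ = {d, f, h, j, k, m, n}
… ∩ ⟦right of i⟧ = {d, f, h, j, k, m, n} ∩ {b, d, e, f, g, h, j, k, n} = {d, f, h, j, k, n}
… ∩ ⟦whom k saw⟧ = {d, f, h, j, k, n} ∩ {b, d, h, j, l, m, n} = {d, h, j, n}
… ∩ ⟦brown⟧ = {d, h, j, n} ∩ {d, e, f, g, m} = {d}
… ∩ ⟦green⟧ = {d} ∩ {a, d, f, g, h, j, k, l, m} = {d}
So ⟦brown green student right of i whom k saw⟧ = {d}.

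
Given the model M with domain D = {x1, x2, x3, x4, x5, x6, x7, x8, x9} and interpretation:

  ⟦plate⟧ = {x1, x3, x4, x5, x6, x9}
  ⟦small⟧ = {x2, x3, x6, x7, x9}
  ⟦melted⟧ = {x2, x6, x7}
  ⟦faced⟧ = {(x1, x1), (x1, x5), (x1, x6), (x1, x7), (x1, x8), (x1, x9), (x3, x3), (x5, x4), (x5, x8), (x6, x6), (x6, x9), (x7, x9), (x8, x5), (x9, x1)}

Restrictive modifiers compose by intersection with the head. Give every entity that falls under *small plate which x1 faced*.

{x6, x9}

⟦which x1 faced⟧ = {x : ⟨x1, x⟩ ∈ ⟦faced⟧} = {x1, x5, x6, x7, x8, x9}
⟦plate⟧ = {x1, x3, x4, x5, x6, x9}
… ∩ ⟦which x1 faced⟧ = {x1, x3, x4, x5, x6, x9} ∩ {x1, x5, x6, x7, x8, x9} = {x1, x5, x6, x9}
… ∩ ⟦small⟧ = {x1, x5, x6, x9} ∩ {x2, x3, x6, x7, x9} = {x6, x9}
So ⟦small plate which x1 faced⟧ = {x6, x9}.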